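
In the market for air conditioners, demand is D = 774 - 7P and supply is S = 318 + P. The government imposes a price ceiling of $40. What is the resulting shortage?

Shortage = 136

Equilibrium price would be P* = 57, so the ceiling at 40 binds.
At P = 40: D = 774 − 7(40) = 494, S = 318 + 1(40) = 358.
Shortage = 494 − 358 = 136.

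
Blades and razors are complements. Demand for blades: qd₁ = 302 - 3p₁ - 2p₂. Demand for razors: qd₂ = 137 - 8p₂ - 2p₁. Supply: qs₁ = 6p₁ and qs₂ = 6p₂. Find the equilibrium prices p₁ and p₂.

Market 1: 302 - 3p₁ - 2p₂ = 6p₁ → 9p₁ + 2p₂ = 302.
Market 2: 14p₂ + 2p₁ = 137.
Eliminating p₂: 14×(1) − 2×(2) gives 122p₁ = 3954, so p₁ = 1977/61.
Back-substitute into (2): p₂ = (137 − 2×1977/61) / 14 = 629/122.

p₁ = 1977/61, p₂ = 629/122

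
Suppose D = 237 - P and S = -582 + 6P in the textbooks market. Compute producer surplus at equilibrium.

Producer surplus = 1200

Equilibrium: 237 - P = -582 + 6P gives P* = 117, Q* = 120.
Supply starts at P = 97 (where S = 0).
PS = ½(117 − 97)(120) = 1200.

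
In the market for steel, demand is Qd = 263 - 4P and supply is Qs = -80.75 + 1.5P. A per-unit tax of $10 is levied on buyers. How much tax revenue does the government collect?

Pre-tax equilibrium: P* = 62.5, Q* = 13.
Tax on buyers shifts demand to Qd = 263 − 4(P + 10) = 223 - 4P.
223 - 4P = -80.75 + 1.5P gives seller price Ps = 1215/22; buyers pay Pb = 1215/22 + 10 = 1435/22.
New quantity: Q = 263 − 4(1435/22) = 23/11.
Revenue = 10 × 23/11 = 230/11.

Tax revenue = 230/11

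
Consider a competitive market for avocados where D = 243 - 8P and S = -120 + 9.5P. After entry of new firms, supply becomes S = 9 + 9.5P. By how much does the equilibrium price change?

ΔP = -258/35

Original equilibrium: P* = 726/35, Q* = 2697/35.
New equilibrium: 243 - 8P = 9 + 9.5P, so 234 = 17.5P and P' = 468/35; Q' = 243 − 8(468/35) = 4761/35.
Change in price: 468/35 − 726/35 = -258/35.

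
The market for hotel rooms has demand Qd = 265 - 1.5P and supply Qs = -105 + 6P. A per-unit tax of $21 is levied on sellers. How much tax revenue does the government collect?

Tax revenue = 3481.8

Pre-tax equilibrium: P* = 148/3, Q* = 191.
Tax on sellers shifts supply to Qs = -105 + 6(P − 21) = -231 + 6P.
265 - 1.5P = -231 + 6P gives buyer price Pb = 992/15; sellers receive Ps = 992/15 − 21 = 677/15.
New quantity: Q = 265 − 1.5(992/15) = 165.8.
Revenue = 21 × 165.8 = 3481.8.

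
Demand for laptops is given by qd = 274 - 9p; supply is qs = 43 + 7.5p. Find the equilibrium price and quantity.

Set qd = qs: 274 - 9p = 43 + 7.5p.
231 = 16.5p, so p* = 14.
q* = 274 − 9(14) = 148.

p* = 14, q* = 148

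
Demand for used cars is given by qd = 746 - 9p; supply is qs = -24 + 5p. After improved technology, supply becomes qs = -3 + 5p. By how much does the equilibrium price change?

Original equilibrium: p* = 55, q* = 251.
New equilibrium: 746 - 9p = -3 + 5p, so 749 = 14p and p' = 53.5; q' = 746 − 9(53.5) = 264.5.
Change in price: 53.5 − 55 = -1.5.

Δp = -1.5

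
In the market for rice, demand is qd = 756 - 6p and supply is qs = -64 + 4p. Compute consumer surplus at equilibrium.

Consumer surplus = 5808

Equilibrium: 756 - 6p = -64 + 4p gives p* = 82, q* = 264.
Demand choke price (qd = 0): p = 126.
CS = ½(126 − 82)(264) = 5808.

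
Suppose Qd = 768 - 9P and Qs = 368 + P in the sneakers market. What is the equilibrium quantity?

Set Qd = Qs: 768 - 9P = 368 + P.
400 = 10P, so P* = 40.
Q* = 768 − 9(40) = 408.

Q* = 408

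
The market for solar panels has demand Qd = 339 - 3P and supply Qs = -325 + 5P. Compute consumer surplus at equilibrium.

Consumer surplus = 1350

Equilibrium: 339 - 3P = -325 + 5P gives P* = 83, Q* = 90.
Demand choke price (Qd = 0): P = 113.
CS = ½(113 − 83)(90) = 1350.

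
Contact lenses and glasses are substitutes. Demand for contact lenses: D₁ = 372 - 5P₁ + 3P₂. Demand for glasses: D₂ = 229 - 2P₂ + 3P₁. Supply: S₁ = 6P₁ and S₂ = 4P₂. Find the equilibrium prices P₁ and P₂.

Market 1: 372 - 5P₁ + 3P₂ = 6P₁ → 11P₁ - 3P₂ = 372.
Market 2: 6P₂ - 3P₁ = 229.
Eliminating P₂: 6×(1) + 3×(2) gives 57P₁ = 2919, so P₁ = 973/19.
Back-substitute into (2): P₂ = (229 + 3×973/19) / 6 = 3635/57.

P₁ = 973/19, P₂ = 3635/57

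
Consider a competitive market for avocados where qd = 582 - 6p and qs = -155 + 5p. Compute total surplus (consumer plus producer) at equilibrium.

Equilibrium: 582 - 6p = -155 + 5p gives p* = 67, q* = 180.
Demand choke price: p = 97; supply starts at p = 31.
CS = ½(97 − 67)(180) = 2700; PS = ½(67 − 31)(180) = 3240.

Total surplus = 5940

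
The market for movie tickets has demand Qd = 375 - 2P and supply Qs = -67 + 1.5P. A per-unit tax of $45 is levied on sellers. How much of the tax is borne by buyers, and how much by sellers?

Pre-tax equilibrium: P* = 884/7, Q* = 857/7.
Tax on sellers shifts supply to Qs = -67 + 1.5(P − 45) = -134.5 + 1.5P.
375 - 2P = -134.5 + 1.5P gives buyer price Pb = 1019/7; sellers receive Ps = 1019/7 − 45 = 704/7.
New quantity: Q = 375 − 2(1019/7) = 587/7.
Buyer burden = 1019/7 − 884/7 = 135/7; seller burden = 884/7 − 704/7 = 180/7.

Buyers bear 135/7, sellers bear 180/7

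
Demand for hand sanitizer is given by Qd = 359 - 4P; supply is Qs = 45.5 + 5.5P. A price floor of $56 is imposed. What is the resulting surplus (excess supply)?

Surplus = 218.5

Equilibrium price would be P* = 33, so the floor at 56 binds.
At P = 56: Qd = 135, Qs = 353.5.
Surplus = 353.5 − 135 = 218.5.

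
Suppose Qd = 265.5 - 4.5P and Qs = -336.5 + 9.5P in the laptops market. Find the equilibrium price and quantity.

P* = 43, Q* = 72

Set Qd = Qs: 265.5 - 4.5P = -336.5 + 9.5P.
602 = 14P, so P* = 43.
Q* = 265.5 − 4.5(43) = 72.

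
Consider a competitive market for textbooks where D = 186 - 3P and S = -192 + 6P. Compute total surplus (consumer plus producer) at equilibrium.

Total surplus = 900

Equilibrium: 186 - 3P = -192 + 6P gives P* = 42, Q* = 60.
Demand choke price: P = 62; supply starts at P = 32.
CS = ½(62 − 42)(60) = 600; PS = ½(42 − 32)(60) = 300.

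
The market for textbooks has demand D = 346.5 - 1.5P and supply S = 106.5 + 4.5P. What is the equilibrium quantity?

Set D = S: 346.5 - 1.5P = 106.5 + 4.5P.
240 = 6P, so P* = 40.
Q* = 346.5 − 1.5(40) = 286.5.

Q* = 286.5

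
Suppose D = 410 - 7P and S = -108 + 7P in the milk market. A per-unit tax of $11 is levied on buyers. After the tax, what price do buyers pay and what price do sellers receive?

Buyers pay $42.5, sellers receive $31.5

Pre-tax equilibrium: P* = 37, Q* = 151.
Tax on buyers shifts demand to D = 410 − 7(P + 11) = 333 - 7P.
333 - 7P = -108 + 7P gives seller price Ps = 31.5; buyers pay Pb = 31.5 + 11 = 42.5.
New quantity: Q = 410 − 7(42.5) = 112.5.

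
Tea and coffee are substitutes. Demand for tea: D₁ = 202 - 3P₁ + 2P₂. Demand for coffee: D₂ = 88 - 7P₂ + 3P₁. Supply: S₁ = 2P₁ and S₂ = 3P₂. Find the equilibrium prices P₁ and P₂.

P₁ = 549/11, P₂ = 523/22

Market 1: 202 - 3P₁ + 2P₂ = 2P₁ → 5P₁ - 2P₂ = 202.
Market 2: 10P₂ - 3P₁ = 88.
Eliminating P₂: 10×(1) + 2×(2) gives 44P₁ = 2196, so P₁ = 549/11.
Back-substitute into (2): P₂ = (88 + 3×549/11) / 10 = 523/22.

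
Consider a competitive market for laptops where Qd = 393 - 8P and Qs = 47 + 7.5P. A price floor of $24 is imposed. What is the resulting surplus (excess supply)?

Surplus = 26

Equilibrium price would be P* = 692/31, so the floor at 24 binds.
At P = 24: Qd = 201, Qs = 227.
Surplus = 227 − 201 = 26.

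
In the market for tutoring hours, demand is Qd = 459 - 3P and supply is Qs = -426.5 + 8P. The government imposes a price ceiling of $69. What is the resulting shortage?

Shortage = 126.5

Equilibrium price would be P* = 80.5, so the ceiling at 69 binds.
At P = 69: Qd = 459 − 3(69) = 252, Qs = -426.5 + 8(69) = 125.5.
Shortage = 252 − 125.5 = 126.5.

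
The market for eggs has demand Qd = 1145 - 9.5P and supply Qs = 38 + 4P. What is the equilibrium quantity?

Set Qd = Qs: 1145 - 9.5P = 38 + 4P.
1107 = 13.5P, so P* = 82.
Q* = 1145 − 9.5(82) = 366.

Q* = 366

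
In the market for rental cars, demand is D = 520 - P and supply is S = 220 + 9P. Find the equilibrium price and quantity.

P* = 30, Q* = 490

Set D = S: 520 - P = 220 + 9P.
300 = 10P, so P* = 30.
Q* = 520 − 1(30) = 490.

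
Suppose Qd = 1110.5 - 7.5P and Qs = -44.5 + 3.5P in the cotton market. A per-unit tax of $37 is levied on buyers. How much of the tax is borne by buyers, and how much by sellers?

Buyers bear 259/22, sellers bear 555/22

Pre-tax equilibrium: P* = 105, Q* = 323.
Tax on buyers shifts demand to Qd = 1110.5 − 7.5(P + 37) = 833 - 7.5P.
833 - 7.5P = -44.5 + 3.5P gives seller price Ps = 1755/22; buyers pay Pb = 1755/22 + 37 = 2569/22.
New quantity: Q = 1110.5 − 7.5(2569/22) = 10327/44.
Buyer burden = 2569/22 − 105 = 259/22; seller burden = 105 − 1755/22 = 555/22.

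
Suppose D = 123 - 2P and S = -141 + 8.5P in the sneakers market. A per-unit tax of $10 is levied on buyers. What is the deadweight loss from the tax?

Deadweight loss = 1700/21

Pre-tax equilibrium: P* = 176/7, Q* = 509/7.
Tax on buyers shifts demand to D = 123 − 2(P + 10) = 103 - 2P.
103 - 2P = -141 + 8.5P gives seller price Ps = 488/21; buyers pay Pb = 488/21 + 10 = 698/21.
New quantity: Q = 123 − 2(698/21) = 1187/21.
DWL = ½ × 10 × (509/7 − 1187/21) = 1700/21.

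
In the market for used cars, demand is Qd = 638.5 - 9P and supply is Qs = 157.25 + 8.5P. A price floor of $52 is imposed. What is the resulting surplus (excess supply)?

Surplus = 428.75

Equilibrium price would be P* = 27.5, so the floor at 52 binds.
At P = 52: Qd = 170.5, Qs = 599.25.
Surplus = 599.25 − 170.5 = 428.75.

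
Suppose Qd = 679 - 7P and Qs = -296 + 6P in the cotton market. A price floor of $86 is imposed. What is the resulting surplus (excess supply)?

Surplus = 143

Equilibrium price would be P* = 75, so the floor at 86 binds.
At P = 86: Qd = 77, Qs = 220.
Surplus = 220 − 77 = 143.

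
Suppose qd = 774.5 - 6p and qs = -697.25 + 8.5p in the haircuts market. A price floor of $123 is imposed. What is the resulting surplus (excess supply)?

Surplus = 311.75

Equilibrium price would be p* = 101.5, so the floor at 123 binds.
At p = 123: qd = 36.5, qs = 348.25.
Surplus = 348.25 − 36.5 = 311.75.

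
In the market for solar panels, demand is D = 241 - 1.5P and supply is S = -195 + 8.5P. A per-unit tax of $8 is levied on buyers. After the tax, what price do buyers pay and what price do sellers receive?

Pre-tax equilibrium: P* = 43.6, Q* = 175.6.
Tax on buyers shifts demand to D = 241 − 1.5(P + 8) = 229 - 1.5P.
229 - 1.5P = -195 + 8.5P gives seller price Ps = 42.4; buyers pay Pb = 42.4 + 8 = 50.4.
New quantity: Q = 241 − 1.5(50.4) = 165.4.

Buyers pay $50.4, sellers receive $42.4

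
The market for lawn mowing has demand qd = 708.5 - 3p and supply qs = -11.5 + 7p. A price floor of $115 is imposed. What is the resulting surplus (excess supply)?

Surplus = 430

Equilibrium price would be p* = 72, so the floor at 115 binds.
At p = 115: qd = 363.5, qs = 793.5.
Surplus = 793.5 − 363.5 = 430.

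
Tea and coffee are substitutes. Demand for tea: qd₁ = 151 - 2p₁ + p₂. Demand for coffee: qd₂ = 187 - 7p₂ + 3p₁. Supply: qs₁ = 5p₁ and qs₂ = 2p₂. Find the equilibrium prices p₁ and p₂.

p₁ = 773/30, p₂ = 881/30

Market 1: 151 - 2p₁ + p₂ = 5p₁ → 7p₁ - p₂ = 151.
Market 2: 9p₂ - 3p₁ = 187.
Eliminating p₂: 9×(1) + 1×(2) gives 60p₁ = 1546, so p₁ = 773/30.
Back-substitute into (2): p₂ = (187 + 3×773/30) / 9 = 881/30.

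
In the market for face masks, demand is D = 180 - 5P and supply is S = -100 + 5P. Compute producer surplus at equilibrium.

Equilibrium: 180 - 5P = -100 + 5P gives P* = 28, Q* = 40.
Supply starts at P = 20 (where S = 0).
PS = ½(28 − 20)(40) = 160.

Producer surplus = 160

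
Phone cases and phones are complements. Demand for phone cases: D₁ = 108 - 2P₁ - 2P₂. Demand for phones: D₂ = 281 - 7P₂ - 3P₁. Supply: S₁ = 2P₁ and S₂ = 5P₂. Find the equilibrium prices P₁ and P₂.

Market 1: 108 - 2P₁ - 2P₂ = 2P₁ → 4P₁ + 2P₂ = 108.
Market 2: 12P₂ + 3P₁ = 281.
Eliminating P₂: 12×(1) − 2×(2) gives 42P₁ = 734, so P₁ = 367/21.
Back-substitute into (2): P₂ = (281 − 3×367/21) / 12 = 400/21.

P₁ = 367/21, P₂ = 400/21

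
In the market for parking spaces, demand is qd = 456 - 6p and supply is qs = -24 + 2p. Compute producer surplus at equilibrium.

Producer surplus = 2304

Equilibrium: 456 - 6p = -24 + 2p gives p* = 60, q* = 96.
Supply starts at p = 12 (where qs = 0).
PS = ½(60 − 12)(96) = 2304.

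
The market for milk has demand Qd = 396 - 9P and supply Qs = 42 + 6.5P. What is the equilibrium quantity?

Q* = 5904/31

Set Qd = Qs: 396 - 9P = 42 + 6.5P.
354 = 15.5P, so P* = 708/31.
Q* = 396 − 9(708/31) = 5904/31.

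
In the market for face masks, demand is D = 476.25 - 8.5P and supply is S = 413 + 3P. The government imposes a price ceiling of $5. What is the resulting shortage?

Shortage = 5.75

Equilibrium price would be P* = 5.5, so the ceiling at 5 binds.
At P = 5: D = 476.25 − 8.5(5) = 433.75, S = 413 + 3(5) = 428.
Shortage = 433.75 − 428 = 5.75.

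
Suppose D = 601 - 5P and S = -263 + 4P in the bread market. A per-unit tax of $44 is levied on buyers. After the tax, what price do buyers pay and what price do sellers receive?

Pre-tax equilibrium: P* = 96, Q* = 121.
Tax on buyers shifts demand to D = 601 − 5(P + 44) = 381 - 5P.
381 - 5P = -263 + 4P gives seller price Ps = 644/9; buyers pay Pb = 644/9 + 44 = 1040/9.
New quantity: Q = 601 − 5(1040/9) = 209/9.

Buyers pay 1040/9, sellers receive 644/9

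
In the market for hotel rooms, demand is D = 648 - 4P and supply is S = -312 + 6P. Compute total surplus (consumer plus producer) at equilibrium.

Equilibrium: 648 - 4P = -312 + 6P gives P* = 96, Q* = 264.
Demand choke price: P = 162; supply starts at P = 52.
CS = ½(162 − 96)(264) = 8712; PS = ½(96 − 52)(264) = 5808.

Total surplus = 14520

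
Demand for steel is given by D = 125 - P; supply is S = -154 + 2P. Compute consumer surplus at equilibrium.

Equilibrium: 125 - P = -154 + 2P gives P* = 93, Q* = 32.
Demand choke price (D = 0): P = 125.
CS = ½(125 − 93)(32) = 512.

Consumer surplus = 512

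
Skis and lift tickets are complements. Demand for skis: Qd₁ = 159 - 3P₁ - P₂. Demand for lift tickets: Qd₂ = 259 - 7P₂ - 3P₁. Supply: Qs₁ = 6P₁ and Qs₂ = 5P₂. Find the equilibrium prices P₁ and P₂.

Market 1: 159 - 3P₁ - P₂ = 6P₁ → 9P₁ + P₂ = 159.
Market 2: 12P₂ + 3P₁ = 259.
Eliminating P₂: 12×(1) − 1×(2) gives 105P₁ = 1649, so P₁ = 1649/105.
Back-substitute into (2): P₂ = (259 − 3×1649/105) / 12 = 618/35.

P₁ = 1649/105, P₂ = 618/35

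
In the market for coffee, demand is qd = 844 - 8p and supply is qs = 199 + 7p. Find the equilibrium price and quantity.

Set qd = qs: 844 - 8p = 199 + 7p.
645 = 15p, so p* = 43.
q* = 844 − 8(43) = 500.

p* = 43, q* = 500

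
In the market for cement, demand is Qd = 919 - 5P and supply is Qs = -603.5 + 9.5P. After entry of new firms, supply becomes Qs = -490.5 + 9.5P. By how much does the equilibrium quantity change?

Original equilibrium: P* = 105, Q* = 394.
New equilibrium: 919 - 5P = -490.5 + 9.5P, so 1409.5 = 14.5P and P' = 2819/29; Q' = 919 − 5(2819/29) = 12556/29.
Change in quantity: 12556/29 − 394 = 1130/29.

ΔQ = 1130/29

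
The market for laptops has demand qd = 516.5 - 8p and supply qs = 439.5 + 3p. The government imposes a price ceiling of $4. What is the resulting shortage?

Equilibrium price would be p* = 7, so the ceiling at 4 binds.
At p = 4: qd = 516.5 − 8(4) = 484.5, qs = 439.5 + 3(4) = 451.5.
Shortage = 484.5 − 451.5 = 33.

Shortage = 33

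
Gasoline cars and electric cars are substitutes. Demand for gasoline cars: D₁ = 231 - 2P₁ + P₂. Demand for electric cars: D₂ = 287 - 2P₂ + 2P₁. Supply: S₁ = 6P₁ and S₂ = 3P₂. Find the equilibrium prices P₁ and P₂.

Market 1: 231 - 2P₁ + P₂ = 6P₁ → 8P₁ - P₂ = 231.
Market 2: 5P₂ - 2P₁ = 287.
Eliminating P₂: 5×(1) + 1×(2) gives 38P₁ = 1442, so P₁ = 721/19.
Back-substitute into (2): P₂ = (287 + 2×721/19) / 5 = 1379/19.

P₁ = 721/19, P₂ = 1379/19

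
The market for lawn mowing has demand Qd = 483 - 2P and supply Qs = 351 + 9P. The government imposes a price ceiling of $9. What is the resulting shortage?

Equilibrium price would be P* = 12, so the ceiling at 9 binds.
At P = 9: Qd = 483 − 2(9) = 465, Qs = 351 + 9(9) = 432.
Shortage = 465 − 432 = 33.

Shortage = 33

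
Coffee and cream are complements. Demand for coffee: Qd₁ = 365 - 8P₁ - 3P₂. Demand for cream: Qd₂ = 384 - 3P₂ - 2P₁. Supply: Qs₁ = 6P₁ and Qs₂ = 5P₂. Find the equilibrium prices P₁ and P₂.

P₁ = 884/53, P₂ = 2323/53

Market 1: 365 - 8P₁ - 3P₂ = 6P₁ → 14P₁ + 3P₂ = 365.
Market 2: 8P₂ + 2P₁ = 384.
Eliminating P₂: 8×(1) − 3×(2) gives 106P₁ = 1768, so P₁ = 884/53.
Back-substitute into (2): P₂ = (384 − 2×884/53) / 8 = 2323/53.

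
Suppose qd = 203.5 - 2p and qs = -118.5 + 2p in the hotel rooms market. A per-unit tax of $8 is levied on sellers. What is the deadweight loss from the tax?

Deadweight loss = 32

Pre-tax equilibrium: p* = 80.5, q* = 42.5.
Tax on sellers shifts supply to qs = -118.5 + 2(p − 8) = -134.5 + 2p.
203.5 - 2p = -134.5 + 2p gives buyer price pb = 84.5; sellers receive ps = 84.5 − 8 = 76.5.
New quantity: q = 203.5 − 2(84.5) = 34.5.
DWL = ½ × 8 × (42.5 − 34.5) = 32.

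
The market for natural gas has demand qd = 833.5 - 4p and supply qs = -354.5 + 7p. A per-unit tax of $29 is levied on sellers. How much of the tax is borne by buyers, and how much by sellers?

Buyers bear 203/11, sellers bear 116/11

Pre-tax equilibrium: p* = 108, q* = 401.5.
Tax on sellers shifts supply to qs = -354.5 + 7(p − 29) = -557.5 + 7p.
833.5 - 4p = -557.5 + 7p gives buyer price pb = 1391/11; sellers receive ps = 1391/11 − 29 = 1072/11.
New quantity: q = 833.5 − 4(1391/11) = 7209/22.
Buyer burden = 1391/11 − 108 = 203/11; seller burden = 108 − 1072/11 = 116/11.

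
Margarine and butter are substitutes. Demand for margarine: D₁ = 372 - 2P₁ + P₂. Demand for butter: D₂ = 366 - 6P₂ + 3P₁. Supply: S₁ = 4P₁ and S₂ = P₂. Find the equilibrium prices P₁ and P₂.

P₁ = 990/13, P₂ = 1104/13

Market 1: 372 - 2P₁ + P₂ = 4P₁ → 6P₁ - P₂ = 372.
Market 2: 7P₂ - 3P₁ = 366.
Eliminating P₂: 7×(1) + 1×(2) gives 39P₁ = 2970, so P₁ = 990/13.
Back-substitute into (2): P₂ = (366 + 3×990/13) / 7 = 1104/13.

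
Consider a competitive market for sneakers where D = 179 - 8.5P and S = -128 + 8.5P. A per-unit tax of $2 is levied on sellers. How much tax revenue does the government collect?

Tax revenue = 34

Pre-tax equilibrium: P* = 307/17, Q* = 25.5.
Tax on sellers shifts supply to S = -128 + 8.5(P − 2) = -145 + 8.5P.
179 - 8.5P = -145 + 8.5P gives buyer price Pb = 324/17; sellers receive Ps = 324/17 − 2 = 290/17.
New quantity: Q = 179 − 8.5(324/17) = 17.
Revenue = 2 × 17 = 34.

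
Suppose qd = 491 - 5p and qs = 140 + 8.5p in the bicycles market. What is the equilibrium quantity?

q* = 361

Set qd = qs: 491 - 5p = 140 + 8.5p.
351 = 13.5p, so p* = 26.
q* = 491 − 5(26) = 361.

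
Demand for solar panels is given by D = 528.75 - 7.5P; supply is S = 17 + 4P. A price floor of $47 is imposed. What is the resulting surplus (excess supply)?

Equilibrium price would be P* = 44.5, so the floor at 47 binds.
At P = 47: D = 176.25, S = 205.
Surplus = 205 − 176.25 = 28.75.

Surplus = 28.75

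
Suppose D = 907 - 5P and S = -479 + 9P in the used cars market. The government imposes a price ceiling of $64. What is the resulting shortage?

Equilibrium price would be P* = 99, so the ceiling at 64 binds.
At P = 64: D = 907 − 5(64) = 587, S = -479 + 9(64) = 97.
Shortage = 587 − 97 = 490.

Shortage = 490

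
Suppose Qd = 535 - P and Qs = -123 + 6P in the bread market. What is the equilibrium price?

P* = 94

Set Qd = Qs: 535 - P = -123 + 6P.
658 = 7P, so P* = 94.
Q* = 535 − 1(94) = 441.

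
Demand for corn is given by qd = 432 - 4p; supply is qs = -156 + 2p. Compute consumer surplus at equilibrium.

Equilibrium: 432 - 4p = -156 + 2p gives p* = 98, q* = 40.
Demand choke price (qd = 0): p = 108.
CS = ½(108 − 98)(40) = 200.

Consumer surplus = 200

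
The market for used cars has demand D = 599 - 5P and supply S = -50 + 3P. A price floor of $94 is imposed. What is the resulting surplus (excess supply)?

Surplus = 103

Equilibrium price would be P* = 81.125, so the floor at 94 binds.
At P = 94: D = 129, S = 232.
Surplus = 232 − 129 = 103.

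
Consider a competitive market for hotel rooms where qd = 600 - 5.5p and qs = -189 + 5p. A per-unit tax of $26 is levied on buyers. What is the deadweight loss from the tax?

Deadweight loss = 18590/21

Pre-tax equilibrium: p* = 526/7, q* = 1307/7.
Tax on buyers shifts demand to qd = 600 − 5.5(p + 26) = 457 - 5.5p.
457 - 5.5p = -189 + 5p gives seller price ps = 1292/21; buyers pay pb = 1292/21 + 26 = 1838/21.
New quantity: q = 600 − 5.5(1838/21) = 2491/21.
DWL = ½ × 26 × (1307/7 − 2491/21) = 18590/21.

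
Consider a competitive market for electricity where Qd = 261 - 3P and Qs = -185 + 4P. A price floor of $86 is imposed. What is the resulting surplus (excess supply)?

Equilibrium price would be P* = 446/7, so the floor at 86 binds.
At P = 86: Qd = 3, Qs = 159.
Surplus = 159 − 3 = 156.

Surplus = 156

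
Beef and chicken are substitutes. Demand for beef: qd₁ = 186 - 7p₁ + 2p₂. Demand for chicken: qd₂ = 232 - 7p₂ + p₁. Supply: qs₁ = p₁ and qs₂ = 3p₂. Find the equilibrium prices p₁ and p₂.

p₁ = 1162/39, p₂ = 1021/39

Market 1: 186 - 7p₁ + 2p₂ = p₁ → 8p₁ - 2p₂ = 186.
Market 2: 10p₂ - p₁ = 232.
Eliminating p₂: 10×(1) + 2×(2) gives 78p₁ = 2324, so p₁ = 1162/39.
Back-substitute into (2): p₂ = (232 + 1×1162/39) / 10 = 1021/39.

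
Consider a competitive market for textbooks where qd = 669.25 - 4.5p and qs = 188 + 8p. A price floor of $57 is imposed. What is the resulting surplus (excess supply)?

Equilibrium price would be p* = 38.5, so the floor at 57 binds.
At p = 57: qd = 412.75, qs = 644.
Surplus = 644 − 412.75 = 231.25.

Surplus = 231.25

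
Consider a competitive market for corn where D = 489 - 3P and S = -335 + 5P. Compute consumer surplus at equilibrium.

Equilibrium: 489 - 3P = -335 + 5P gives P* = 103, Q* = 180.
Demand choke price (D = 0): P = 163.
CS = ½(163 − 103)(180) = 5400.

Consumer surplus = 5400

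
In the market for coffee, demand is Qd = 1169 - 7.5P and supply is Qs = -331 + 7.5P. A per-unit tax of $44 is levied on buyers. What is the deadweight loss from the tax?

Deadweight loss = 3630

Pre-tax equilibrium: P* = 100, Q* = 419.
Tax on buyers shifts demand to Qd = 1169 − 7.5(P + 44) = 839 - 7.5P.
839 - 7.5P = -331 + 7.5P gives seller price Ps = 78; buyers pay Pb = 78 + 44 = 122.
New quantity: Q = 1169 − 7.5(122) = 254.
DWL = ½ × 44 × (419 − 254) = 3630.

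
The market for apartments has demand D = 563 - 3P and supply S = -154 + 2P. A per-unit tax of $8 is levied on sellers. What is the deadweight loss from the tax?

Deadweight loss = 38.4

Pre-tax equilibrium: P* = 143.4, Q* = 132.8.
Tax on sellers shifts supply to S = -154 + 2(P − 8) = -170 + 2P.
563 - 3P = -170 + 2P gives buyer price Pb = 146.6; sellers receive Ps = 146.6 − 8 = 138.6.
New quantity: Q = 563 − 3(146.6) = 123.2.
DWL = ½ × 8 × (132.8 − 123.2) = 38.4.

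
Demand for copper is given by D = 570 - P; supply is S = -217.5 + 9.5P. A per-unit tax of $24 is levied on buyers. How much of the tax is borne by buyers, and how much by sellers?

Buyers bear 152/7, sellers bear 16/7

Pre-tax equilibrium: P* = 75, Q* = 495.
Tax on buyers shifts demand to D = 570 − 1(P + 24) = 546 - P.
546 - P = -217.5 + 9.5P gives seller price Ps = 509/7; buyers pay Pb = 509/7 + 24 = 677/7.
New quantity: Q = 570 − 1(677/7) = 3313/7.
Buyer burden = 677/7 − 75 = 152/7; seller burden = 75 − 509/7 = 16/7.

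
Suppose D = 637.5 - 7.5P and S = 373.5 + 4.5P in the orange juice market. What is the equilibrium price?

P* = 22

Set D = S: 637.5 - 7.5P = 373.5 + 4.5P.
264 = 12P, so P* = 22.
Q* = 637.5 − 7.5(22) = 472.5.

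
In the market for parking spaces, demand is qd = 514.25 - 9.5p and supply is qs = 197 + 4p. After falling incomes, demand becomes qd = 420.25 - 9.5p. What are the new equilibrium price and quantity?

Original equilibrium: p* = 23.5, q* = 291.
New equilibrium: 420.25 - 9.5p = 197 + 4p, so 223.25 = 13.5p and p' = 893/54; q' = 420.25 − 9.5(893/54) = 7105/27.

p' = 893/54, q' = 7105/27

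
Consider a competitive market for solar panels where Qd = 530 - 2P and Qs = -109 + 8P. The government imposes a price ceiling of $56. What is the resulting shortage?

Shortage = 79

Equilibrium price would be P* = 63.9, so the ceiling at 56 binds.
At P = 56: Qd = 530 − 2(56) = 418, Qs = -109 + 8(56) = 339.
Shortage = 418 − 339 = 79.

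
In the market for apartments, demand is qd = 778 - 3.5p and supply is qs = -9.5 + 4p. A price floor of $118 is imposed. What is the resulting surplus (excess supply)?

Equilibrium price would be p* = 105, so the floor at 118 binds.
At p = 118: qd = 365, qs = 462.5.
Surplus = 462.5 − 365 = 97.5.

Surplus = 97.5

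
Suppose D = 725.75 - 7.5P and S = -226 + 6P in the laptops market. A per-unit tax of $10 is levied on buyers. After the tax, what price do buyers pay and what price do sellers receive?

Pre-tax equilibrium: P* = 70.5, Q* = 197.
Tax on buyers shifts demand to D = 725.75 − 7.5(P + 10) = 650.75 - 7.5P.
650.75 - 7.5P = -226 + 6P gives seller price Ps = 1169/18; buyers pay Pb = 1169/18 + 10 = 1349/18.
New quantity: Q = 725.75 − 7.5(1349/18) = 491/3.

Buyers pay 1349/18, sellers receive 1169/18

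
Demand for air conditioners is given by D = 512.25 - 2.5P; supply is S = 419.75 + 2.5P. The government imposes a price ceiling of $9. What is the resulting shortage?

Equilibrium price would be P* = 18.5, so the ceiling at 9 binds.
At P = 9: D = 512.25 − 2.5(9) = 489.75, S = 419.75 + 2.5(9) = 442.25.
Shortage = 489.75 − 442.25 = 47.5.

Shortage = 47.5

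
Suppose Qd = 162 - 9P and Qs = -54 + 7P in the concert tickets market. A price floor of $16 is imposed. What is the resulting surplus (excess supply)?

Surplus = 40

Equilibrium price would be P* = 13.5, so the floor at 16 binds.
At P = 16: Qd = 18, Qs = 58.
Surplus = 58 − 18 = 40.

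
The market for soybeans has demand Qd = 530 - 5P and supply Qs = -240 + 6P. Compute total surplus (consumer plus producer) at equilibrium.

Total surplus = 5940

Equilibrium: 530 - 5P = -240 + 6P gives P* = 70, Q* = 180.
Demand choke price: P = 106; supply starts at P = 40.
CS = ½(106 − 70)(180) = 3240; PS = ½(70 − 40)(180) = 2700.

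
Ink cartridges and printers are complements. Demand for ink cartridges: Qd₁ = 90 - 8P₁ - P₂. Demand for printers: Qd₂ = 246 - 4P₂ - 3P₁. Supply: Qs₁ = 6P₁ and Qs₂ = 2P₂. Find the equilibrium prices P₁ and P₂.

P₁ = 98/27, P₂ = 1058/27

Market 1: 90 - 8P₁ - P₂ = 6P₁ → 14P₁ + P₂ = 90.
Market 2: 6P₂ + 3P₁ = 246.
Eliminating P₂: 6×(1) − 1×(2) gives 81P₁ = 294, so P₁ = 98/27.
Back-substitute into (2): P₂ = (246 − 3×98/27) / 6 = 1058/27.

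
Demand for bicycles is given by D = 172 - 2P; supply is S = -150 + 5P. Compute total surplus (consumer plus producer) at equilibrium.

Equilibrium: 172 - 2P = -150 + 5P gives P* = 46, Q* = 80.
Demand choke price: P = 86; supply starts at P = 30.
CS = ½(86 − 46)(80) = 1600; PS = ½(46 − 30)(80) = 640.

Total surplus = 2240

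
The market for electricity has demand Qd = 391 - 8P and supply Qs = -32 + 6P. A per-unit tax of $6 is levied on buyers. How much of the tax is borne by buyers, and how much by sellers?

Pre-tax equilibrium: P* = 423/14, Q* = 1045/7.
Tax on buyers shifts demand to Qd = 391 − 8(P + 6) = 343 - 8P.
343 - 8P = -32 + 6P gives seller price Ps = 375/14; buyers pay Pb = 375/14 + 6 = 459/14.
New quantity: Q = 391 − 8(459/14) = 901/7.
Buyer burden = 459/14 − 423/14 = 18/7; seller burden = 423/14 − 375/14 = 24/7.

Buyers bear 18/7, sellers bear 24/7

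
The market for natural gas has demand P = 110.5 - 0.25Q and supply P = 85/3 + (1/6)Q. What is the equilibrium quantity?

Q* = 197.2

Set the two price expressions equal: 110.5 - 0.25Q = 85/3 + (1/6)Q.
493/6 = (5/12)Q, so Q* = 197.2.
P* = 110.5 − (0.25)(197.2) = 61.2.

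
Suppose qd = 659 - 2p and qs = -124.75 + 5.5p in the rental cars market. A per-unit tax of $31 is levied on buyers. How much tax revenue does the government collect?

Pre-tax equilibrium: p* = 104.5, q* = 450.
Tax on buyers shifts demand to qd = 659 − 2(p + 31) = 597 - 2p.
597 - 2p = -124.75 + 5.5p gives seller price ps = 2887/30; buyers pay pb = 2887/30 + 31 = 3817/30.
New quantity: q = 659 − 2(3817/30) = 6068/15.
Revenue = 31 × 6068/15 = 188108/15.

Tax revenue = 188108/15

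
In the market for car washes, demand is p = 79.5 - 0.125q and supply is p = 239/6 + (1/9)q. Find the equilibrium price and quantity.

Set the two price expressions equal: 79.5 - 0.125q = 239/6 + (1/9)q.
119/3 = (17/72)q, so q* = 168.
p* = 79.5 − (0.125)(168) = 58.5.

p* = 58.5, q* = 168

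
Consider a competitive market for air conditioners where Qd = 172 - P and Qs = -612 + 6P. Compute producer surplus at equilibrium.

Equilibrium: 172 - P = -612 + 6P gives P* = 112, Q* = 60.
Supply starts at P = 102 (where Qs = 0).
PS = ½(112 − 102)(60) = 300.

Producer surplus = 300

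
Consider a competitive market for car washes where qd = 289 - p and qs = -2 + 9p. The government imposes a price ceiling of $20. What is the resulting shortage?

Equilibrium price would be p* = 29.1, so the ceiling at 20 binds.
At p = 20: qd = 289 − 1(20) = 269, qs = -2 + 9(20) = 178.
Shortage = 269 − 178 = 91.

Shortage = 91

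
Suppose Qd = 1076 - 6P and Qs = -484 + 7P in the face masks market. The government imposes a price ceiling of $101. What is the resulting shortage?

Shortage = 247

Equilibrium price would be P* = 120, so the ceiling at 101 binds.
At P = 101: Qd = 1076 − 6(101) = 470, Qs = -484 + 7(101) = 223.
Shortage = 470 − 223 = 247.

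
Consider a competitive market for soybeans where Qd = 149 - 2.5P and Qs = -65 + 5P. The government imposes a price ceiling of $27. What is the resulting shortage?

Shortage = 11.5

Equilibrium price would be P* = 428/15, so the ceiling at 27 binds.
At P = 27: Qd = 149 − 2.5(27) = 81.5, Qs = -65 + 5(27) = 70.
Shortage = 81.5 − 70 = 11.5.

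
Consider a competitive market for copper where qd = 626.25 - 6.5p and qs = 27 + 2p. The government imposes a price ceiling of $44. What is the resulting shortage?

Shortage = 225.25

Equilibrium price would be p* = 70.5, so the ceiling at 44 binds.
At p = 44: qd = 626.25 − 6.5(44) = 340.25, qs = 27 + 2(44) = 115.
Shortage = 340.25 − 115 = 225.25.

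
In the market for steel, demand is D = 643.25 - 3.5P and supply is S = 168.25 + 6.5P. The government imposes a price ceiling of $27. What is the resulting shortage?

Shortage = 205

Equilibrium price would be P* = 47.5, so the ceiling at 27 binds.
At P = 27: D = 643.25 − 3.5(27) = 548.75, S = 168.25 + 6.5(27) = 343.75.
Shortage = 548.75 − 343.75 = 205.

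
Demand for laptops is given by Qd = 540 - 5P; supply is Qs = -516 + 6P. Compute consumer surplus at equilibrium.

Consumer surplus = 360

Equilibrium: 540 - 5P = -516 + 6P gives P* = 96, Q* = 60.
Demand choke price (Qd = 0): P = 108.
CS = ½(108 − 96)(60) = 360.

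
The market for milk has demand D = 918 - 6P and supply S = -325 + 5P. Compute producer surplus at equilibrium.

Producer surplus = 5760

Equilibrium: 918 - 6P = -325 + 5P gives P* = 113, Q* = 240.
Supply starts at P = 65 (where S = 0).
PS = ½(113 − 65)(240) = 5760.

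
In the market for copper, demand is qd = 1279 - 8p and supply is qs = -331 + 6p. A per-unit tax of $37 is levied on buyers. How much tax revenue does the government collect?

Pre-tax equilibrium: p* = 115, q* = 359.
Tax on buyers shifts demand to qd = 1279 − 8(p + 37) = 983 - 8p.
983 - 8p = -331 + 6p gives seller price ps = 657/7; buyers pay pb = 657/7 + 37 = 916/7.
New quantity: q = 1279 − 8(916/7) = 1625/7.
Revenue = 37 × 1625/7 = 60125/7.

Tax revenue = 60125/7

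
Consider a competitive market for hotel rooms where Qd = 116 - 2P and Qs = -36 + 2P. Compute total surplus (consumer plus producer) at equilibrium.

Total surplus = 800

Equilibrium: 116 - 2P = -36 + 2P gives P* = 38, Q* = 40.
Demand choke price: P = 58; supply starts at P = 18.
CS = ½(58 − 38)(40) = 400; PS = ½(38 − 18)(40) = 400.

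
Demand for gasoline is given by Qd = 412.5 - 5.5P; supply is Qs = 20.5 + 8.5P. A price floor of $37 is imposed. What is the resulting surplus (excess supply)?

Equilibrium price would be P* = 28, so the floor at 37 binds.
At P = 37: Qd = 209, Qs = 335.
Surplus = 335 − 209 = 126.

Surplus = 126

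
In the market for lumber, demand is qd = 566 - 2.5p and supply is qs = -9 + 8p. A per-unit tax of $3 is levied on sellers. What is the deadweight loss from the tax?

Pre-tax equilibrium: p* = 1150/21, q* = 9011/21.
Tax on sellers shifts supply to qs = -9 + 8(p − 3) = -33 + 8p.
566 - 2.5p = -33 + 8p gives buyer price pb = 1198/21; sellers receive ps = 1198/21 − 3 = 1135/21.
New quantity: q = 566 − 2.5(1198/21) = 8891/21.
DWL = ½ × 3 × (9011/21 − 8891/21) = 60/7.

Deadweight loss = 60/7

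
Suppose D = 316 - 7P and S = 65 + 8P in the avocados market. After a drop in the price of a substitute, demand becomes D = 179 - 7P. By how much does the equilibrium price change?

Original equilibrium: P* = 251/15, Q* = 2983/15.
New equilibrium: 179 - 7P = 65 + 8P, so 114 = 15P and P' = 7.6; Q' = 179 − 7(7.6) = 125.8.
Change in price: 7.6 − 251/15 = -137/15.

ΔP = -137/15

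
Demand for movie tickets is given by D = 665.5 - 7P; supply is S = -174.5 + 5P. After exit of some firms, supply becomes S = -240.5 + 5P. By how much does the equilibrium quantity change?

Original equilibrium: P* = 70, Q* = 175.5.
New equilibrium: 665.5 - 7P = -240.5 + 5P, so 906 = 12P and P' = 75.5; Q' = 665.5 − 7(75.5) = 137.
Change in quantity: 137 − 175.5 = -38.5.

ΔQ = -38.5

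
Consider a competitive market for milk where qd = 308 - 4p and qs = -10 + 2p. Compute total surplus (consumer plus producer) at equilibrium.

Total surplus = 3456

Equilibrium: 308 - 4p = -10 + 2p gives p* = 53, q* = 96.
Demand choke price: p = 77; supply starts at p = 5.
CS = ½(77 − 53)(96) = 1152; PS = ½(53 − 5)(96) = 2304.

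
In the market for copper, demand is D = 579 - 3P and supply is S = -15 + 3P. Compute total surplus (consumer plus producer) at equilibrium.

Total surplus = 26508

Equilibrium: 579 - 3P = -15 + 3P gives P* = 99, Q* = 282.
Demand choke price: P = 193; supply starts at P = 5.
CS = ½(193 − 99)(282) = 13254; PS = ½(99 − 5)(282) = 13254.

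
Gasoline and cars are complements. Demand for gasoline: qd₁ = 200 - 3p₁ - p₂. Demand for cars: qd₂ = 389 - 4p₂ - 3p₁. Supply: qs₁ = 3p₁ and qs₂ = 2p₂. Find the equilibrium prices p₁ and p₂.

p₁ = 811/33, p₂ = 578/11

Market 1: 200 - 3p₁ - p₂ = 3p₁ → 6p₁ + p₂ = 200.
Market 2: 6p₂ + 3p₁ = 389.
Eliminating p₂: 6×(1) − 1×(2) gives 33p₁ = 811, so p₁ = 811/33.
Back-substitute into (2): p₂ = (389 − 3×811/33) / 6 = 578/11.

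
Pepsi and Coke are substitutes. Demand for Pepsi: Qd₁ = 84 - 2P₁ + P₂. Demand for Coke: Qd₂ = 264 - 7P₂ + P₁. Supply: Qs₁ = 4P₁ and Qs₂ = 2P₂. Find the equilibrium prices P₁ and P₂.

P₁ = 1020/53, P₂ = 1668/53

Market 1: 84 - 2P₁ + P₂ = 4P₁ → 6P₁ - P₂ = 84.
Market 2: 9P₂ - P₁ = 264.
Eliminating P₂: 9×(1) + 1×(2) gives 53P₁ = 1020, so P₁ = 1020/53.
Back-substitute into (2): P₂ = (264 + 1×1020/53) / 9 = 1668/53.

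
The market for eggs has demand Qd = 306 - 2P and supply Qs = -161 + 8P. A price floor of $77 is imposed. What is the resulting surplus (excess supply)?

Equilibrium price would be P* = 46.7, so the floor at 77 binds.
At P = 77: Qd = 152, Qs = 455.
Surplus = 455 − 152 = 303.

Surplus = 303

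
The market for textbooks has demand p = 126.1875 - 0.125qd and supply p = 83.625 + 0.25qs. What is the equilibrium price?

Set the two price expressions equal: 126.1875 - 0.125q = 83.625 + 0.25q.
42.5625 = 0.375q, so q* = 113.5.
p* = 126.1875 − (0.125)(113.5) = 112.

p* = 112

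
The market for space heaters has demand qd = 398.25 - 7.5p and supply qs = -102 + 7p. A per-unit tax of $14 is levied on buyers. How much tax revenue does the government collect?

Pre-tax equilibrium: p* = 34.5, q* = 139.5.
Tax on buyers shifts demand to qd = 398.25 − 7.5(p + 14) = 293.25 - 7.5p.
293.25 - 7.5p = -102 + 7p gives seller price ps = 1581/58; buyers pay pb = 1581/58 + 14 = 2393/58.
New quantity: q = 398.25 − 7.5(2393/58) = 5151/58.
Revenue = 14 × 5151/58 = 36057/29.

Tax revenue = 36057/29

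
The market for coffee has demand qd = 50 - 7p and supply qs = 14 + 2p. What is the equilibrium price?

Set qd = qs: 50 - 7p = 14 + 2p.
36 = 9p, so p* = 4.
q* = 50 − 7(4) = 22.

p* = 4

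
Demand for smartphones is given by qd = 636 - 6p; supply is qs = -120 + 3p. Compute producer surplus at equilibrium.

Equilibrium: 636 - 6p = -120 + 3p gives p* = 84, q* = 132.
Supply starts at p = 40 (where qs = 0).
PS = ½(84 − 40)(132) = 2904.

Producer surplus = 2904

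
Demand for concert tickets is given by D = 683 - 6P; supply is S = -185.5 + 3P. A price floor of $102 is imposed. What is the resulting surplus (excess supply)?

Equilibrium price would be P* = 96.5, so the floor at 102 binds.
At P = 102: D = 71, S = 120.5.
Surplus = 120.5 − 71 = 49.5.

Surplus = 49.5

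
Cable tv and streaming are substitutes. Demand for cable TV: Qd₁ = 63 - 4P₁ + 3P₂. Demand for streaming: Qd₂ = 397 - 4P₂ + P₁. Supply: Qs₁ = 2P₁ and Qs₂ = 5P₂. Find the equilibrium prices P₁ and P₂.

P₁ = 586/17, P₂ = 815/17

Market 1: 63 - 4P₁ + 3P₂ = 2P₁ → 6P₁ - 3P₂ = 63.
Market 2: 9P₂ - P₁ = 397.
Eliminating P₂: 9×(1) + 3×(2) gives 51P₁ = 1758, so P₁ = 586/17.
Back-substitute into (2): P₂ = (397 + 1×586/17) / 9 = 815/17.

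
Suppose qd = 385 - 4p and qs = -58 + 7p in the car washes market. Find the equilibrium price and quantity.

p* = 443/11, q* = 2463/11

Set qd = qs: 385 - 4p = -58 + 7p.
443 = 11p, so p* = 443/11.
q* = 385 − 4(443/11) = 2463/11.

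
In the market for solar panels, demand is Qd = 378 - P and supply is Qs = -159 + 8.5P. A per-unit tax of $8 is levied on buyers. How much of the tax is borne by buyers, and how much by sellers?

Pre-tax equilibrium: P* = 1074/19, Q* = 6108/19.
Tax on buyers shifts demand to Qd = 378 − 1(P + 8) = 370 - P.
370 - P = -159 + 8.5P gives seller price Ps = 1058/19; buyers pay Pb = 1058/19 + 8 = 1210/19.
New quantity: Q = 378 − 1(1210/19) = 5972/19.
Buyer burden = 1210/19 − 1074/19 = 136/19; seller burden = 1074/19 − 1058/19 = 16/19.

Buyers bear 136/19, sellers bear 16/19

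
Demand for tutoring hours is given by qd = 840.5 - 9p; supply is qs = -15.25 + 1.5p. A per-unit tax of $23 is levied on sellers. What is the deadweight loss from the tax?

Pre-tax equilibrium: p* = 81.5, q* = 107.
Tax on sellers shifts supply to qs = -15.25 + 1.5(p − 23) = -49.75 + 1.5p.
840.5 - 9p = -49.75 + 1.5p gives buyer price pb = 1187/14; sellers receive ps = 1187/14 − 23 = 865/14.
New quantity: q = 840.5 − 9(1187/14) = 542/7.
DWL = ½ × 23 × (107 − 542/7) = 4761/14.

Deadweight loss = 4761/14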